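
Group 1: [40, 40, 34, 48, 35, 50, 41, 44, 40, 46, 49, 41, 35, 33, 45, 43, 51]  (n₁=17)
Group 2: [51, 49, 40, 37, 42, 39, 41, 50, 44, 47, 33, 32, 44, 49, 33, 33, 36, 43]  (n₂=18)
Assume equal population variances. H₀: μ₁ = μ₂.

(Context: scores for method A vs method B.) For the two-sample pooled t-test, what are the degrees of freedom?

degrees of freedom = 33

df = n₁ + n₂ − 2 = 17 + 18 − 2 = 33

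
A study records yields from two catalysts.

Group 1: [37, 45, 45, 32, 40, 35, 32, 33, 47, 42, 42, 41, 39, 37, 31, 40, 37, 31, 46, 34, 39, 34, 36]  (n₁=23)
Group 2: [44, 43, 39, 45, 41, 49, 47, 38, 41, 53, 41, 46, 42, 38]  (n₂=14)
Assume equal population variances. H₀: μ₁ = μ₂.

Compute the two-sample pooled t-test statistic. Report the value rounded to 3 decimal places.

x̄₁=38.043, s₁=4.940, n₁=23
x̄₂=43.357, s₂=4.325, n₂=14
s_p² = [22·4.940² + 13·4.325²]/35 = 22.2906
SE = √(s_p²·(1/23+1/14)) = 1.6004
t = (38.043−43.357)/1.6004 = -3.3202
df = 35

test statistic = -3.320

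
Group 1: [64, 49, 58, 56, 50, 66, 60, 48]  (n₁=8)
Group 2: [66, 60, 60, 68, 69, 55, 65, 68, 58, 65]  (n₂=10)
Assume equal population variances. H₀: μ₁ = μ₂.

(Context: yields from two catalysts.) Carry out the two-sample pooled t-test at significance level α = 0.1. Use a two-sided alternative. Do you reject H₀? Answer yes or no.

x̄₁=56.375, s₁=6.886, n₁=8
x̄₂=63.400, s₂=4.812, n₂=10
s_p² = [7·6.886² + 9·4.812²]/16 = 33.7672
SE = √(s_p²·(1/8+1/10)) = 2.7564
t = (56.375−63.400)/2.7564 = -2.5486
df = 16
p-value (two-sided) = 0.02146
At α=0.1: p < α → reject H₀

reject H₀: yes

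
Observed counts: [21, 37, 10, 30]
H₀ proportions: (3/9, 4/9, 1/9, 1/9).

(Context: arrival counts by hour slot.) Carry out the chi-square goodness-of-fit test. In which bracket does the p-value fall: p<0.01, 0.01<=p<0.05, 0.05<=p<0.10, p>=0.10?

p-value bracket: p<0.01

n = 98; E_i = n·p_i = [32.67, 43.56, 10.89, 10.89]
χ² = (21−32.67)²/32.67 + (37−43.56)²/43.56 + (10−10.89)²/10.89 + (30−10.89)²/10.89 = 38.7679
df = 3
p-value (upper-tail) = 0.00000
→ bracket: p<0.01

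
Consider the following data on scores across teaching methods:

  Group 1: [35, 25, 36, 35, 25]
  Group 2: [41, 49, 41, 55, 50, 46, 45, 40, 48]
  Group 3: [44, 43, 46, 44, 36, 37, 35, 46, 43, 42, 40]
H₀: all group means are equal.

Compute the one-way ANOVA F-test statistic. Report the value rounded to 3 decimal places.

Group means [31.20, 46.11, 41.45], grand mean 41.080
SSB = Σnᵢ(x̄ᵢ−x̄)² = 717.424; SSW = ΣΣ(x−x̄ᵢ)² = 478.416
MSB = 717.424/2 = 358.7119; MSW = 478.416/22 = 21.7462
F = MSB/MSW = 16.4954
df = (2, 22)

test statistic = 16.495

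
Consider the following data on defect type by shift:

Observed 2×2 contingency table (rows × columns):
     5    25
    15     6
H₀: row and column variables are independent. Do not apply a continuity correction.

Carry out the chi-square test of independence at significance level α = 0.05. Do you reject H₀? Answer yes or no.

reject H₀: yes

Row totals [30, 21], col totals [20, 31], n=51
χ² = (5−11.76)²/11.76 + (25−18.24)²/18.24 + (15−8.24)²/8.24 + (6−12.76)²/12.76 = 15.5409
df = 1
p-value (upper-tail) = 0.00008
At α=0.05: p < α → reject H₀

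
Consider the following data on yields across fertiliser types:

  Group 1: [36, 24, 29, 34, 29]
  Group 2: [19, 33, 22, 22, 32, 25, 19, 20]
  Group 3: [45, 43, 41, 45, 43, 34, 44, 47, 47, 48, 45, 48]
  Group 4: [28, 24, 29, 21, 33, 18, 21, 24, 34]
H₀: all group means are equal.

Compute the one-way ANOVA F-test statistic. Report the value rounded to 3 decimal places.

test statistic = 36.646

Group means [30.40, 24.00, 44.17, 25.78], grand mean 32.529
SSB = Σnᵢ(x̄ᵢ−x̄)² = 2640.048; SSW = ΣΣ(x−x̄ᵢ)² = 720.422
MSB = 2640.048/3 = 880.0161; MSW = 720.422/30 = 24.0141
F = MSB/MSW = 36.6458
df = (3, 30)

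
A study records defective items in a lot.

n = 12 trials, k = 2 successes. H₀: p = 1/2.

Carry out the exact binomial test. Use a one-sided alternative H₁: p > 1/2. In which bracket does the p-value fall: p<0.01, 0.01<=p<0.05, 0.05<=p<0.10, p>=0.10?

Exact binomial: n=12, k=2, p₀=1/2=0.5000
P(X≥2) from Σ C(n,i)·p₀^i·(1−p₀)^(n−i)
p-value (one-sided, H₁ greater) = 0.99683
→ bracket: p>=0.10

p-value bracket: p>=0.10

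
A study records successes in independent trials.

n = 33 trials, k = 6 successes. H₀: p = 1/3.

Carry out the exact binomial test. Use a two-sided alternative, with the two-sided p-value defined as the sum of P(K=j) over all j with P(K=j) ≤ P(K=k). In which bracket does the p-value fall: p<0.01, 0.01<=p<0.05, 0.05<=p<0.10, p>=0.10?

Exact binomial: n=33, k=6, p₀=1/3=0.3333
P(X=j) = C(n,j)·p₀^j·(1−p₀)^(n−j); p = Σ P(X=j) over j with P(X=j) ≤ P(X=6)
p-value (two-sided) = 0.06692
→ bracket: 0.05<=p<0.10

p-value bracket: 0.05<=p<0.10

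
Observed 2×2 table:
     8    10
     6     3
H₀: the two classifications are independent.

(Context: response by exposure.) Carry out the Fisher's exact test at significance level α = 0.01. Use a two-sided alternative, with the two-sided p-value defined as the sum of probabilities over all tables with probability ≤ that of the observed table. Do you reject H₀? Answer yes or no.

reject H₀: no

Margins: r₁=18, r₂=9, c₁=14, c₂=13, n=27
p_obs = C(18,8)·C(9,6)/C(27,14); sum pmf over tables with pmf ≤ p_obs
p-value (two-sided) = 0.41971
At α=0.01: p ≥ α → fail to reject H₀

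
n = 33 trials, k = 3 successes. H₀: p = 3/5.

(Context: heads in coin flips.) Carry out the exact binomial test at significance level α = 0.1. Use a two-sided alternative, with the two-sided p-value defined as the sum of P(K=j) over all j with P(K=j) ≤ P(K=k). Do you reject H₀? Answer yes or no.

Exact binomial: n=33, k=3, p₀=3/5=0.6000
P(X=j) = C(n,j)·p₀^j·(1−p₀)^(n−j); p = Σ P(X=j) over j with P(X=j) ≤ P(X=3)
p-value (two-sided) = 0.00000
At α=0.1: p < α → reject H₀

reject H₀: yes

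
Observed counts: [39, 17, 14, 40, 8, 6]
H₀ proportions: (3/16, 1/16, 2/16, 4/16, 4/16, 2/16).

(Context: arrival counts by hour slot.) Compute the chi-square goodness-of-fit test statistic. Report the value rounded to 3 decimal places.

test statistic = 47.355

n = 124; E_i = n·p_i = [23.25, 7.75, 15.50, 31.00, 31.00, 15.50]
χ² = (39−23.25)²/23.25 + (17−7.75)²/7.75 + (14−15.50)²/15.50 + (40−31.00)²/31.00 + (8−31.00)²/31.00 + (6−15.50)²/15.50 = 47.3548
df = 5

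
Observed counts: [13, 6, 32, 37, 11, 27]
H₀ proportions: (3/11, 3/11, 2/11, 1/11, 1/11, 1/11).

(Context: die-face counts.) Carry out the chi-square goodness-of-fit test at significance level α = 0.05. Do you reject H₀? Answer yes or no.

reject H₀: yes

n = 126; E_i = n·p_i = [34.36, 34.36, 22.91, 11.45, 11.45, 11.45]
χ² = (13−34.36)²/34.36 + (6−34.36)²/34.36 + (32−22.91)²/22.91 + (37−11.45)²/11.45 + (11−11.45)²/11.45 + (27−11.45)²/11.45 = 118.3862
df = 5
p-value (upper-tail) = 0.00000
At α=0.05: p < α → reject H₀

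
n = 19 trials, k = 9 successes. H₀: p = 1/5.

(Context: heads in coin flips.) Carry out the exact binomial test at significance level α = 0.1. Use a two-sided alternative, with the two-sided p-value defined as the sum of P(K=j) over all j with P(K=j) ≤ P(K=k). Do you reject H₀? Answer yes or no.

reject H₀: yes

Exact binomial: n=19, k=9, p₀=1/5=0.2000
P(X=j) = C(n,j)·p₀^j·(1−p₀)^(n−j); p = Σ P(X=j) over j with P(X=j) ≤ P(X=9)
p-value (two-sided) = 0.00666
At α=0.1: p < α → reject H₀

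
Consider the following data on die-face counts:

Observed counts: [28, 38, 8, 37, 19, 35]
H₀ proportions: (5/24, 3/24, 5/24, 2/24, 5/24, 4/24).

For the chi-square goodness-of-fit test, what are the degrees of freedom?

degrees of freedom = 5

df = k − 1 = 6 − 1 = 5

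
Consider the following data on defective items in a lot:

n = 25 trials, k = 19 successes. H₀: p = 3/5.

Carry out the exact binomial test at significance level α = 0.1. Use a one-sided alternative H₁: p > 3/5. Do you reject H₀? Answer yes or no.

reject H₀: yes

Exact binomial: n=25, k=19, p₀=3/5=0.6000
P(X≥19) from Σ C(n,i)·p₀^i·(1−p₀)^(n−i)
p-value (one-sided, H₁ greater) = 0.07357
At α=0.1: p < α → reject H₀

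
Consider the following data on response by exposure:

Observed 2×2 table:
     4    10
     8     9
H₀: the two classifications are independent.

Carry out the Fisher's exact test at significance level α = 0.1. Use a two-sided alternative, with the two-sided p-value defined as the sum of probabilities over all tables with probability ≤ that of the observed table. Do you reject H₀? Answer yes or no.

Margins: r₁=14, r₂=17, c₁=12, c₂=19, n=31
p_obs = C(14,4)·C(17,8)/C(31,12); sum pmf over tables with pmf ≤ p_obs
p-value (two-sided) = 0.46074
At α=0.1: p ≥ α → fail to reject H₀

reject H₀: no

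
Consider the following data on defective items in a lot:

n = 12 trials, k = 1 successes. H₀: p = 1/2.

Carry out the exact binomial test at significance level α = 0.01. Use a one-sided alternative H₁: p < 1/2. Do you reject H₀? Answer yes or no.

Exact binomial: n=12, k=1, p₀=1/2=0.5000
P(X≤1) from Σ C(n,i)·p₀^i·(1−p₀)^(n−i)
p-value (one-sided, H₁ less) = 0.00317
At α=0.01: p < α → reject H₀

reject H₀: yes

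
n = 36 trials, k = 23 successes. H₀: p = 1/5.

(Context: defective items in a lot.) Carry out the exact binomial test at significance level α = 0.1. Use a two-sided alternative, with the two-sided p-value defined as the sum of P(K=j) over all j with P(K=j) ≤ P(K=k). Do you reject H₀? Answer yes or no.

Exact binomial: n=36, k=23, p₀=1/5=0.2000
P(X=j) = C(n,j)·p₀^j·(1−p₀)^(n−j); p = Σ P(X=j) over j with P(X=j) ≤ P(X=23)
p-value (two-sided) = 0.00000
At α=0.1: p < α → reject H₀

reject H₀: yes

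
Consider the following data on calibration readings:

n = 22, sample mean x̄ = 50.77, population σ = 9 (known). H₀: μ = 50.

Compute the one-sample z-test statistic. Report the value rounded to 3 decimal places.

SE = σ/√n = 9/√22 = 1.9188
z = (x̄−μ₀)/SE = (50.77−50)/1.9188 = 0.4013

test statistic = 0.401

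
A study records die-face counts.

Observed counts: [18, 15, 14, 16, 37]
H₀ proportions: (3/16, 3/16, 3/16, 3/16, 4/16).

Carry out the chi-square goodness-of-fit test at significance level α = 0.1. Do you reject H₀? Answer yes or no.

reject H₀: yes

n = 100; E_i = n·p_i = [18.75, 18.75, 18.75, 18.75, 25.00]
χ² = (18−18.75)²/18.75 + (15−18.75)²/18.75 + (14−18.75)²/18.75 + (16−18.75)²/18.75 + (37−25.00)²/25.00 = 8.1467
df = 4
p-value (upper-tail) = 0.08635
At α=0.1: p < α → reject H₀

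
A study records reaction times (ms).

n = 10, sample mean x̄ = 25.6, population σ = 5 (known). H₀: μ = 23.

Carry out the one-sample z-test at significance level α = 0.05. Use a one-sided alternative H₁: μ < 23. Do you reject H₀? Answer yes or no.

reject H₀: no

SE = σ/√n = 5/√10 = 1.5811
z = (x̄−μ₀)/SE = (25.6−23)/1.5811 = 1.6444
p-value (one-sided, H₁ less) = 0.94995
At α=0.05: p ≥ α → fail to reject H₀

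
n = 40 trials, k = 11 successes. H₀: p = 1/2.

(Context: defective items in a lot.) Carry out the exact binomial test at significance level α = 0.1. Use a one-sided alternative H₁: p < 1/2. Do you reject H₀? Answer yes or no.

reject H₀: yes

Exact binomial: n=40, k=11, p₀=1/2=0.5000
P(X≤11) from Σ C(n,i)·p₀^i·(1−p₀)^(n−i)
p-value (one-sided, H₁ less) = 0.00321
At α=0.1: p < α → reject H₀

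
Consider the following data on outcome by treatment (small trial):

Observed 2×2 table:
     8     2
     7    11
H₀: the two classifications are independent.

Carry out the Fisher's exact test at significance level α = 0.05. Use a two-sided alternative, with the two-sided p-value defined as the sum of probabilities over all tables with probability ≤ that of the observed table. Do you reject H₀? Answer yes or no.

Margins: r₁=10, r₂=18, c₁=15, c₂=13, n=28
p_obs = C(10,8)·C(18,7)/C(28,15); sum pmf over tables with pmf ≤ p_obs
p-value (two-sided) = 0.05457
At α=0.05: p ≥ α → fail to reject H₀

reject H₀: no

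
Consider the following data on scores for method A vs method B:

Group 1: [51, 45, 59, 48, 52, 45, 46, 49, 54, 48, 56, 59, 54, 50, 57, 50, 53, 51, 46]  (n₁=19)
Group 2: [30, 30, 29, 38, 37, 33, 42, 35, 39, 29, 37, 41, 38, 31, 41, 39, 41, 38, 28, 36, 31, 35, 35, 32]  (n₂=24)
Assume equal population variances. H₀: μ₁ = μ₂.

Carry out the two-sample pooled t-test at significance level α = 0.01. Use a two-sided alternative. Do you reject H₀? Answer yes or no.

x̄₁=51.211, s₁=4.454, n₁=19
x̄₂=35.208, s₂=4.374, n₂=24
s_p² = [18·4.454² + 23·4.374²]/41 = 19.4419
SE = √(s_p²·(1/19+1/24)) = 1.3540
t = (51.211−35.208)/1.3540 = 11.8184
df = 41
p-value (two-sided) = 0.00000
At α=0.01: p < α → reject H₀

reject H₀: yes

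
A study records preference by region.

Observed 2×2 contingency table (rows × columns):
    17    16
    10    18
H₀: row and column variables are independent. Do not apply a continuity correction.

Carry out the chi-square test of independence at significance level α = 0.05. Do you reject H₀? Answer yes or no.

Row totals [33, 28], col totals [27, 34], n=61
χ² = (17−14.61)²/14.61 + (16−18.39)²/18.39 + (10−12.39)²/12.39 + (18−15.61)²/15.61 = 1.5329
df = 1
p-value (upper-tail) = 0.21567
At α=0.05: p ≥ α → fail to reject H₀

reject H₀: no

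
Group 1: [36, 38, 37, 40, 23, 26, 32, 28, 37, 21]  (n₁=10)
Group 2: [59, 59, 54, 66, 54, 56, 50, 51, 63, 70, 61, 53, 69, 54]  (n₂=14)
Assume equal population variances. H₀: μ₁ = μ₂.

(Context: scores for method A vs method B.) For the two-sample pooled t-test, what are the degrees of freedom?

degrees of freedom = 22

df = n₁ + n₂ − 2 = 10 + 14 − 2 = 22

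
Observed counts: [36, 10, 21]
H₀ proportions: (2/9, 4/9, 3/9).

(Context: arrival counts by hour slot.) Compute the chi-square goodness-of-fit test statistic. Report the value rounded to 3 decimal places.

n = 67; E_i = n·p_i = [14.89, 29.78, 22.33]
χ² = (36−14.89)²/14.89 + (10−29.78)²/29.78 + (21−22.33)²/22.33 = 43.1493
df = 2

test statistic = 43.149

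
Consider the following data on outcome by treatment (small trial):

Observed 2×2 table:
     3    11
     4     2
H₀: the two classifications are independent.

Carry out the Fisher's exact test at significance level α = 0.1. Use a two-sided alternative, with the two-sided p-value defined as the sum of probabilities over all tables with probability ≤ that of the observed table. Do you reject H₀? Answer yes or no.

reject H₀: no

Margins: r₁=14, r₂=6, c₁=7, c₂=13, n=20
p_obs = C(14,3)·C(6,4)/C(20,7); sum pmf over tables with pmf ≤ p_obs
p-value (two-sided) = 0.12193
At α=0.1: p ≥ α → fail to reject H₀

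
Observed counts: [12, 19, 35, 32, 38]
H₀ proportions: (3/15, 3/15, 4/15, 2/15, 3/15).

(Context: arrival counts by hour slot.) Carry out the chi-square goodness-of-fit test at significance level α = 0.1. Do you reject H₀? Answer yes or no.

n = 136; E_i = n·p_i = [27.20, 27.20, 36.27, 18.13, 27.20]
χ² = (12−27.20)²/27.20 + (19−27.20)²/27.20 + (35−36.27)²/36.27 + (32−18.13)²/18.13 + (38−27.20)²/27.20 = 25.9026
df = 4
p-value (upper-tail) = 0.00003
At α=0.1: p < α → reject H₀

reject H₀: yes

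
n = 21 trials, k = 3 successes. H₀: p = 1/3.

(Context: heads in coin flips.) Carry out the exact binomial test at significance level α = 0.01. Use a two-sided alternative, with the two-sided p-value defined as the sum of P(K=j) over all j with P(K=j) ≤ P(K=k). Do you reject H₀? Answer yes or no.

Exact binomial: n=21, k=3, p₀=1/3=0.3333
P(X=j) = C(n,j)·p₀^j·(1−p₀)^(n−j); p = Σ P(X=j) over j with P(X=j) ≤ P(X=3)
p-value (two-sided) = 0.06736
At α=0.01: p ≥ α → fail to reject H₀

reject H₀: no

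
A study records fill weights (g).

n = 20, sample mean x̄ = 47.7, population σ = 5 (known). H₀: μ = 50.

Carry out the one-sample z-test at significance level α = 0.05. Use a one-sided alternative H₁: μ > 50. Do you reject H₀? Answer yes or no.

SE = σ/√n = 5/√20 = 1.1180
z = (x̄−μ₀)/SE = (47.7−50)/1.1180 = -2.0572
p-value (one-sided, H₁ greater) = 0.98017
At α=0.05: p ≥ α → fail to reject H₀

reject H₀: no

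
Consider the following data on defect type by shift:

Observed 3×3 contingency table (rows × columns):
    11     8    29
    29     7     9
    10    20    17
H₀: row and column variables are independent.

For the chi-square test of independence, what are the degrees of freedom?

degrees of freedom = 4

df = (r−1)(c−1) = (3−1)·(3−1) = 4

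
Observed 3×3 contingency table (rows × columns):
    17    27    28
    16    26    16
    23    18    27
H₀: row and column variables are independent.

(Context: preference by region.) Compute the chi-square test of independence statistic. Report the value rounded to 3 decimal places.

test statistic = 5.902

Row totals [72, 58, 68], col totals [56, 71, 71], n=198
χ² = (17−20.36)²/20.36 + (27−25.82)²/25.82 + (28−25.82)²/25.82 + (16−16.40)²/16.40 + (26−20.80)²/20.80 + (16−20.80)²/20.80 + (23−19.23)²/19.23 + (18−24.38)²/24.38 + (27−24.38)²/24.38 = 5.9022
df = 4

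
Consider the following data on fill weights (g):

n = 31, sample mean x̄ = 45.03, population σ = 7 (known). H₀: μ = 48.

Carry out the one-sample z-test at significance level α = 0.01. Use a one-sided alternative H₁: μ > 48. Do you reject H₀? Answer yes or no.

SE = σ/√n = 7/√31 = 1.2572
z = (x̄−μ₀)/SE = (45.03−48)/1.2572 = -2.3623
p-value (one-sided, H₁ greater) = 0.99092
At α=0.01: p ≥ α → fail to reject H₀

reject H₀: no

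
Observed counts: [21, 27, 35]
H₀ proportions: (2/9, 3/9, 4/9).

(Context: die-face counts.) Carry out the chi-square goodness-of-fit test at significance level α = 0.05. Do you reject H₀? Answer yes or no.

n = 83; E_i = n·p_i = [18.44, 27.67, 36.89]
χ² = (21−18.44)²/18.44 + (27−27.67)²/27.67 + (35−36.89)²/36.89 = 0.4669
df = 2
p-value (upper-tail) = 0.79181
At α=0.05: p ≥ α → fail to reject H₀

reject H₀: no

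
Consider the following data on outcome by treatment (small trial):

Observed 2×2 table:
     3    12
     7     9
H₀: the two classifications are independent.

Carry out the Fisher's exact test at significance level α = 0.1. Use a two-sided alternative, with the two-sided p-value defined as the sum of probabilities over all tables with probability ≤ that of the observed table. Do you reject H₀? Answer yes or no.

reject H₀: no

Margins: r₁=15, r₂=16, c₁=10, c₂=21, n=31
p_obs = C(15,3)·C(16,7)/C(31,10); sum pmf over tables with pmf ≤ p_obs
p-value (two-sided) = 0.25241
At α=0.1: p ≥ α → fail to reject H₀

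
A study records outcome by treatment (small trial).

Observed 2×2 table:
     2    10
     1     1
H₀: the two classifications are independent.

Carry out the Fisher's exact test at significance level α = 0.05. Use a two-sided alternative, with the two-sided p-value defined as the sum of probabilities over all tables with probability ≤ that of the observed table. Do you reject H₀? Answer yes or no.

Margins: r₁=12, r₂=2, c₁=3, c₂=11, n=14
p_obs = C(12,2)·C(2,1)/C(14,3); sum pmf over tables with pmf ≤ p_obs
p-value (two-sided) = 0.39560
At α=0.05: p ≥ α → fail to reject H₀

reject H₀: no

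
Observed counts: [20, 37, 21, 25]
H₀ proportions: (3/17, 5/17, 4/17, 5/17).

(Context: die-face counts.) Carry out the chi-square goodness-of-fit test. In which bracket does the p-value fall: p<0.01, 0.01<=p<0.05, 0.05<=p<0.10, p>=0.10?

n = 103; E_i = n·p_i = [18.18, 30.29, 24.24, 30.29]
χ² = (20−18.18)²/18.18 + (37−30.29)²/30.29 + (21−24.24)²/24.24 + (25−30.29)²/30.29 = 3.0244
df = 3
p-value (upper-tail) = 0.38787
→ bracket: p>=0.10

p-value bracket: p>=0.10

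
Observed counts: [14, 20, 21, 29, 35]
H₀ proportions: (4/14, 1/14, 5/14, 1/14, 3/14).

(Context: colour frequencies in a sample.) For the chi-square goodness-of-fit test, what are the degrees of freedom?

degrees of freedom = 4

df = k − 1 = 5 − 1 = 4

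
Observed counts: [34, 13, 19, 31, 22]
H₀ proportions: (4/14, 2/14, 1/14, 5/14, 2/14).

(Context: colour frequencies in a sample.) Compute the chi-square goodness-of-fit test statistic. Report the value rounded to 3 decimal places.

test statistic = 18.494

n = 119; E_i = n·p_i = [34.00, 17.00, 8.50, 42.50, 17.00]
χ² = (34−34.00)²/34.00 + (13−17.00)²/17.00 + (19−8.50)²/8.50 + (31−42.50)²/42.50 + (22−17.00)²/17.00 = 18.4941
df = 4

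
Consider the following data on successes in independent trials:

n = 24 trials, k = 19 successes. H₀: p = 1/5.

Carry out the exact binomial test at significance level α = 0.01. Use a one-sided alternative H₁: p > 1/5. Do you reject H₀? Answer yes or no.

reject H₀: yes

Exact binomial: n=24, k=19, p₀=1/5=0.2000
P(X≥19) from Σ C(n,i)·p₀^i·(1−p₀)^(n−i)
p-value (one-sided, H₁ greater) = 0.00000
At α=0.01: p < α → reject H₀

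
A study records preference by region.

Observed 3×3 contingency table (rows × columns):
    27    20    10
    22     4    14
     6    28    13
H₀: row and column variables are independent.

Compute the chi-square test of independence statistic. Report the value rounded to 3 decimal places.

test statistic = 29.797

Row totals [57, 40, 47], col totals [55, 52, 37], n=144
χ² = (27−21.77)²/21.77 + (20−20.58)²/20.58 + (10−14.65)²/14.65 + (22−15.28)²/15.28 + (4−14.44)²/14.44 + (14−10.28)²/10.28 + (6−17.95)²/17.95 + (28−16.97)²/16.97 + (13−12.08)²/12.08 = 29.7970
df = 4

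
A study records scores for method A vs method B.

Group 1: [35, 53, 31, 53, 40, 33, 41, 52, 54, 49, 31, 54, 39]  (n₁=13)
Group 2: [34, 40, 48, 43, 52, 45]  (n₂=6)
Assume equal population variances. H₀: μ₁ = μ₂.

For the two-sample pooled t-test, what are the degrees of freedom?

df = n₁ + n₂ − 2 = 13 + 6 − 2 = 17

degrees of freedom = 17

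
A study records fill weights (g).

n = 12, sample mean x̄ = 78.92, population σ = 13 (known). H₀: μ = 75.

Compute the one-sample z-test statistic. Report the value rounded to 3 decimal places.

test statistic = 1.045

SE = σ/√n = 13/√12 = 3.7528
z = (x̄−μ₀)/SE = (78.92−75)/3.7528 = 1.0446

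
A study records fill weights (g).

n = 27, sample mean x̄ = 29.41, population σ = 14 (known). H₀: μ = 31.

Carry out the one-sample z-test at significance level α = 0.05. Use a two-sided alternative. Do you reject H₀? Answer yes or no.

reject H₀: no

SE = σ/√n = 14/√27 = 2.6943
z = (x̄−μ₀)/SE = (29.41−31)/2.6943 = -0.5901
p-value (two-sided) = 0.55510
At α=0.05: p ≥ α → fail to reject H₀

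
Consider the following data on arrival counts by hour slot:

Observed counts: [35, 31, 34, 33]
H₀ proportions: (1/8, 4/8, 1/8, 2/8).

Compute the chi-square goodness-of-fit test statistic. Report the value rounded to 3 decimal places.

n = 133; E_i = n·p_i = [16.62, 66.50, 16.62, 33.25]
χ² = (35−16.62)²/16.62 + (31−66.50)²/66.50 + (34−16.62)²/16.62 + (33−33.25)²/33.25 = 57.4211
df = 3

test statistic = 57.421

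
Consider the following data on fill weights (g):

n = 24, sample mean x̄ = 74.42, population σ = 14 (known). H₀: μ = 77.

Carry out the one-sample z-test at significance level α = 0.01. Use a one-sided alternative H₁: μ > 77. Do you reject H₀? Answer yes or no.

reject H₀: no

SE = σ/√n = 14/√24 = 2.8577
z = (x̄−μ₀)/SE = (74.42−77)/2.8577 = -0.9028
p-value (one-sided, H₁ greater) = 0.81669
At α=0.01: p ≥ α → fail to reject H₀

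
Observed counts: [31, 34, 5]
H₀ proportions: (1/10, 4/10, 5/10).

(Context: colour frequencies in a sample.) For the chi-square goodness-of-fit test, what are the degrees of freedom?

df = k − 1 = 3 − 1 = 2

degrees of freedom = 2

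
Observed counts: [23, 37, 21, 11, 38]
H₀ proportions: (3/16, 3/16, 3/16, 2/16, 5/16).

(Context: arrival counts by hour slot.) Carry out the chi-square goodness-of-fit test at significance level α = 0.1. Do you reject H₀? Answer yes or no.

reject H₀: yes

n = 130; E_i = n·p_i = [24.38, 24.38, 24.38, 16.25, 40.62]
χ² = (23−24.38)²/24.38 + (37−24.38)²/24.38 + (21−24.38)²/24.38 + (11−16.25)²/16.25 + (38−40.62)²/40.62 = 8.9497
df = 4
p-value (upper-tail) = 0.06237
At α=0.1: p < α → reject H₀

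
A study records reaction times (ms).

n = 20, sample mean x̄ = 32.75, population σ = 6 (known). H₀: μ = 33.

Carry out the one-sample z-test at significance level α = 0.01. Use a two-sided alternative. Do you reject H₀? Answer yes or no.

SE = σ/√n = 6/√20 = 1.3416
z = (x̄−μ₀)/SE = (32.75−33)/1.3416 = -0.1863
p-value (two-sided) = 0.85218
At α=0.01: p ≥ α → fail to reject H₀

reject H₀: no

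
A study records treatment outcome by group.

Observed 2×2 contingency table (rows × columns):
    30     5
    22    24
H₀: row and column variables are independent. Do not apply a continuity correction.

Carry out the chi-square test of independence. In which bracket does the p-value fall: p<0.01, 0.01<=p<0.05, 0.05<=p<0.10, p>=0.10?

p-value bracket: p<0.01

Row totals [35, 46], col totals [52, 29], n=81
χ² = (30−22.47)²/22.47 + (5−12.53)²/12.53 + (22−29.53)²/29.53 + (24−16.47)²/16.47 = 12.4142
df = 1
p-value (upper-tail) = 0.00043
→ bracket: p<0.01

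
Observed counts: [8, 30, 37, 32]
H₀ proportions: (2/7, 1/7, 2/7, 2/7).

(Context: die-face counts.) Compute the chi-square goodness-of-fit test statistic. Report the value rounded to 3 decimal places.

n = 107; E_i = n·p_i = [30.57, 15.29, 30.57, 30.57]
χ² = (8−30.57)²/30.57 + (30−15.29)²/15.29 + (37−30.57)²/30.57 + (32−30.57)²/30.57 = 32.2477
df = 3

test statistic = 32.248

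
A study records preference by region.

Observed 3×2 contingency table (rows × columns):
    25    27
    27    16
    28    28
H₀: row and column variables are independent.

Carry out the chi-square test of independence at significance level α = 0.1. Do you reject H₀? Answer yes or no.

reject H₀: no

Row totals [52, 43, 56], col totals [80, 71], n=151
χ² = (25−27.55)²/27.55 + (27−24.45)²/24.45 + (27−22.78)²/22.78 + (16−20.22)²/20.22 + (28−29.67)²/29.67 + (28−26.33)²/26.33 = 2.3628
df = 2
p-value (upper-tail) = 0.30684
At α=0.1: p ≥ α → fail to reject H₀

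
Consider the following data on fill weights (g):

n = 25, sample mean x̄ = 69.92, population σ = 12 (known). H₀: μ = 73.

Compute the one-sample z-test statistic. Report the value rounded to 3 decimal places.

SE = σ/√n = 12/√25 = 2.4000
z = (x̄−μ₀)/SE = (69.92−73)/2.4000 = -1.2833

test statistic = -1.283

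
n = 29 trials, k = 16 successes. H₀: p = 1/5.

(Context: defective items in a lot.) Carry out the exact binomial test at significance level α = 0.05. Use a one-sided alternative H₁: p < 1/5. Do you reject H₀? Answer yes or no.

Exact binomial: n=29, k=16, p₀=1/5=0.2000
P(X≤16) from Σ C(n,i)·p₀^i·(1−p₀)^(n−i)
p-value (one-sided, H₁ less) = 0.99999
At α=0.05: p ≥ α → fail to reject H₀

reject H₀: no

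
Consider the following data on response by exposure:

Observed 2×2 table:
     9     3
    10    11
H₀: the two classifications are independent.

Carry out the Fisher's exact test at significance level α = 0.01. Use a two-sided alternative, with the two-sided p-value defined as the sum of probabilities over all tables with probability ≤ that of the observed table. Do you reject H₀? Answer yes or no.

Margins: r₁=12, r₂=21, c₁=19, c₂=14, n=33
p_obs = C(12,9)·C(21,10)/C(33,19); sum pmf over tables with pmf ≤ p_obs
p-value (two-sided) = 0.16036
At α=0.01: p ≥ α → fail to reject H₀

reject H₀: no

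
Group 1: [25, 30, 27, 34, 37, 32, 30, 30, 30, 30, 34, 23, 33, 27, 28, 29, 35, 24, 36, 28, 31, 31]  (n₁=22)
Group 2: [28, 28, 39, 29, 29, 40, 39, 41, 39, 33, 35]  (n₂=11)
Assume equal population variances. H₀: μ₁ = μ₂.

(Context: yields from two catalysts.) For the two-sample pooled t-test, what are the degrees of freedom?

degrees of freedom = 31

df = n₁ + n₂ − 2 = 22 + 11 − 2 = 31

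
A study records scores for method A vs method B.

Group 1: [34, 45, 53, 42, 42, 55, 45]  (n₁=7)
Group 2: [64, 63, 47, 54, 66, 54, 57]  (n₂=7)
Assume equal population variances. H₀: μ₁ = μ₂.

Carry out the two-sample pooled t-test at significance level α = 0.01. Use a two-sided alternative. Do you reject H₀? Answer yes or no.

reject H₀: yes

x̄₁=45.143, s₁=7.105, n₁=7
x̄₂=57.857, s₂=6.817, n₂=7
s_p² = [6·7.105² + 6·6.817²]/12 = 48.4762
SE = √(s_p²·(1/7+1/7)) = 3.7216
t = (45.143−57.857)/3.7216 = -3.4163
df = 12
p-value (two-sided) = 0.00511
At α=0.01: p < α → reject H₀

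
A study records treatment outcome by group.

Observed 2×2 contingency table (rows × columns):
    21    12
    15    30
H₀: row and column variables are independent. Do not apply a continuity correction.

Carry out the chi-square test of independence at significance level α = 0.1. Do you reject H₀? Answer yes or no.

Row totals [33, 45], col totals [36, 42], n=78
χ² = (21−15.23)²/15.23 + (12−17.77)²/17.77 + (15−20.77)²/20.77 + (30−24.23)²/24.23 = 7.0346
df = 1
p-value (upper-tail) = 0.00799
At α=0.1: p < α → reject H₀

reject H₀: yes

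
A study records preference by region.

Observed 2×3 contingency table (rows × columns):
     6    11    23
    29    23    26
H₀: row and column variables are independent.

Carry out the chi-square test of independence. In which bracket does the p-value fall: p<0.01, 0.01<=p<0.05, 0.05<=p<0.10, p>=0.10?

p-value bracket: 0.01<=p<0.05

Row totals [40, 78], col totals [35, 34, 49], n=118
χ² = (6−11.86)²/11.86 + (11−11.53)²/11.53 + (23−16.61)²/16.61 + (29−23.14)²/23.14 + (23−22.47)²/22.47 + (26−32.39)²/32.39 = 8.1401
df = 2
p-value (upper-tail) = 0.01708
→ bracket: 0.01<=p<0.05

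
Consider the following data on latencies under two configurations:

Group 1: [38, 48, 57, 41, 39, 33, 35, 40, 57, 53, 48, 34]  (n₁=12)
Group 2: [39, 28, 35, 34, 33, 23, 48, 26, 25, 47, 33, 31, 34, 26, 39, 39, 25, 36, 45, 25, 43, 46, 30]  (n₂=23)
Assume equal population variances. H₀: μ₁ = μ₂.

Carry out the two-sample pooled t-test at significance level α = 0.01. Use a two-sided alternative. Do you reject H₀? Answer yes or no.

x̄₁=43.583, s₁=8.723, n₁=12
x̄₂=34.348, s₂=7.814, n₂=23
s_p² = [11·8.723² + 22·7.814²]/33 = 66.0647
SE = √(s_p²·(1/12+1/23)) = 2.8944
t = (43.583−34.348)/2.8944 = 3.1908
df = 33
p-value (two-sided) = 0.00311
At α=0.01: p < α → reject H₀

reject H₀: yes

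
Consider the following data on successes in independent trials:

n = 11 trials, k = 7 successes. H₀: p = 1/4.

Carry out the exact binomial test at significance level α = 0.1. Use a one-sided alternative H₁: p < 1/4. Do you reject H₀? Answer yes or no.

reject H₀: no

Exact binomial: n=11, k=7, p₀=1/4=0.2500
P(X≤7) from Σ C(n,i)·p₀^i·(1−p₀)^(n−i)
p-value (one-sided, H₁ less) = 0.99881
At α=0.1: p ≥ α → fail to reject H₀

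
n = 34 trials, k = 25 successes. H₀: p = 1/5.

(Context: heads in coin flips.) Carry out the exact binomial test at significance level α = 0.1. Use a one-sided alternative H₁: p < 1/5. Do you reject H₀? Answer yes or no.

Exact binomial: n=34, k=25, p₀=1/5=0.2000
P(X≤25) from Σ C(n,i)·p₀^i·(1−p₀)^(n−i)
p-value (one-sided, H₁ less) = 1.00000
At α=0.1: p ≥ α → fail to reject H₀

reject H₀: no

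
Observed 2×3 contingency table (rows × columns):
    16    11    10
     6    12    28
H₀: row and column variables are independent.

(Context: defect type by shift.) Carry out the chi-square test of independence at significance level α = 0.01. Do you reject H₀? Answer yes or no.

Row totals [37, 46], col totals [22, 23, 38], n=83
χ² = (16−9.81)²/9.81 + (11−10.25)²/10.25 + (10−16.94)²/16.94 + (6−12.19)²/12.19 + (12−12.75)²/12.75 + (28−21.06)²/21.06 = 12.2838
df = 2
p-value (upper-tail) = 0.00215
At α=0.01: p < α → reject H₀

reject H₀: yes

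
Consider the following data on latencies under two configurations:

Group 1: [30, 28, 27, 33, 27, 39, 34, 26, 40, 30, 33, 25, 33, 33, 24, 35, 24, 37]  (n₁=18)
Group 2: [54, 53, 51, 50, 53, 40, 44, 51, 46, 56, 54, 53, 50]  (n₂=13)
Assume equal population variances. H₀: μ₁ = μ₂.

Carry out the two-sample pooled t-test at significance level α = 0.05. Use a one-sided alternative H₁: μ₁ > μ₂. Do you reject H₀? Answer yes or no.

reject H₀: no

x̄₁=31.000, s₁=4.994, n₁=18
x̄₂=50.385, s₂=4.538, n₂=13
s_p² = [17·4.994² + 12·4.538²]/29 = 23.1406
SE = √(s_p²·(1/18+1/13)) = 1.7509
t = (31.000−50.385)/1.7509 = -11.0713
df = 29
p-value (one-sided, H₁ greater) = 1.00000
At α=0.05: p ≥ α → fail to reject H₀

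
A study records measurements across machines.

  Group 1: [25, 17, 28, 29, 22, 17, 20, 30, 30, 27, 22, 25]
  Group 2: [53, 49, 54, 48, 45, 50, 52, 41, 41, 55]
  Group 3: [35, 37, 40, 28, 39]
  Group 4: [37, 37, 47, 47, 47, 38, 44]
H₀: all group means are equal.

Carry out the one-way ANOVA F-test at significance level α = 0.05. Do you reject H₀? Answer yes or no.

reject H₀: yes

Group means [24.33, 48.80, 35.80, 42.43], grand mean 36.941
SSB = Σnᵢ(x̄ᵢ−x̄)² = 3531.101; SSW = ΣΣ(x−x̄ᵢ)² = 710.781
MSB = 3531.101/3 = 1177.0338; MSW = 710.781/30 = 23.6927
F = MSB/MSW = 49.6792
df = (3, 30)
p-value (upper-tail) = 0.00000
At α=0.05: p < α → reject H₀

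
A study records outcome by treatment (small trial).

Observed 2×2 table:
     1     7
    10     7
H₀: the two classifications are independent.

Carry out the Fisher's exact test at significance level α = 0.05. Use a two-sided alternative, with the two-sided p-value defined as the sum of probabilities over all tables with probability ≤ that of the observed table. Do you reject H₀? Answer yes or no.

Margins: r₁=8, r₂=17, c₁=11, c₂=14, n=25
p_obs = C(8,1)·C(17,10)/C(25,11); sum pmf over tables with pmf ≤ p_obs
p-value (two-sided) = 0.04211
At α=0.05: p < α → reject H₀

reject H₀: yes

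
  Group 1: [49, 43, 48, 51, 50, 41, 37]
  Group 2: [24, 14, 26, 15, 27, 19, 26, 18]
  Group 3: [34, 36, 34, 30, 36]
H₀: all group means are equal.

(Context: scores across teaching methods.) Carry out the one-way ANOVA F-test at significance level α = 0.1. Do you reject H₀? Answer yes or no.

Group means [45.57, 21.12, 34.00], grand mean 32.900
SSB = Σnᵢ(x̄ᵢ−x̄)² = 2239.211; SSW = ΣΣ(x−x̄ᵢ)² = 384.589
MSB = 2239.211/2 = 1119.6054; MSW = 384.589/17 = 22.6229
F = MSB/MSW = 49.4899
df = (2, 17)
p-value (upper-tail) = 0.00000
At α=0.1: p < α → reject H₀

reject H₀: yes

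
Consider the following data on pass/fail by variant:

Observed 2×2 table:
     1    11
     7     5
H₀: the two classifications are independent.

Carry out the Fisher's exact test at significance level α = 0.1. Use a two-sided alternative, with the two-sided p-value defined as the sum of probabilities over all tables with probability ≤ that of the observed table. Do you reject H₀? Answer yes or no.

Margins: r₁=12, r₂=12, c₁=8, c₂=16, n=24
p_obs = C(12,1)·C(12,7)/C(24,8); sum pmf over tables with pmf ≤ p_obs
p-value (two-sided) = 0.02719
At α=0.1: p < α → reject H₀

reject H₀: yes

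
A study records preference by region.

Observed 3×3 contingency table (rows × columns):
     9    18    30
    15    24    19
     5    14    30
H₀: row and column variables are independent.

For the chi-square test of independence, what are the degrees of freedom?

degrees of freedom = 4

df = (r−1)(c−1) = (3−1)·(3−1) = 4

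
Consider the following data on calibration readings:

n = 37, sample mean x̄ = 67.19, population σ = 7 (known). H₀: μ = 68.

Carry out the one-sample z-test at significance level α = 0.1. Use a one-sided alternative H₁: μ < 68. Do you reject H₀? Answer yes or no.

reject H₀: no

SE = σ/√n = 7/√37 = 1.1508
z = (x̄−μ₀)/SE = (67.19−68)/1.1508 = -0.7039
p-value (one-sided, H₁ less) = 0.24076
At α=0.1: p ≥ α → fail to reject H₀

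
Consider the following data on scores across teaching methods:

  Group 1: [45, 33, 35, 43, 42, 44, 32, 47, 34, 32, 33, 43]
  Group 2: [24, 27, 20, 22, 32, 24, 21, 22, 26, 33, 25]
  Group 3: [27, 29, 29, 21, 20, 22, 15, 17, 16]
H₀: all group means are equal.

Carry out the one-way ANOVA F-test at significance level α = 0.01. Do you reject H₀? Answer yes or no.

Group means [38.58, 25.09, 21.78], grand mean 29.219
SSB = Σnᵢ(x̄ᵢ−x̄)² = 1738.087; SSW = ΣΣ(x−x̄ᵢ)² = 791.381
MSB = 1738.087/2 = 869.0437; MSW = 791.381/29 = 27.2890
F = MSB/MSW = 31.8459
df = (2, 29)
p-value (upper-tail) = 0.00000
At α=0.01: p < α → reject H₀

reject H₀: yes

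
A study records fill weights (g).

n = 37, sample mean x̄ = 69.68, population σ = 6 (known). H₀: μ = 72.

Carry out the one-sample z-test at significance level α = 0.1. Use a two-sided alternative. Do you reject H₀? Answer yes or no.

SE = σ/√n = 6/√37 = 0.9864
z = (x̄−μ₀)/SE = (69.68−72)/0.9864 = -2.3520
p-value (two-sided) = 0.01867
At α=0.1: p < α → reject H₀

reject H₀: yes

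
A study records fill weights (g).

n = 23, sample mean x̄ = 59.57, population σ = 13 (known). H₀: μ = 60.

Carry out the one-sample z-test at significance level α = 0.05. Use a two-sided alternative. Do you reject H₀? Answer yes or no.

reject H₀: no

SE = σ/√n = 13/√23 = 2.7107
z = (x̄−μ₀)/SE = (59.57−60)/2.7107 = -0.1586
p-value (two-sided) = 0.87396
At α=0.05: p ≥ α → fail to reject H₀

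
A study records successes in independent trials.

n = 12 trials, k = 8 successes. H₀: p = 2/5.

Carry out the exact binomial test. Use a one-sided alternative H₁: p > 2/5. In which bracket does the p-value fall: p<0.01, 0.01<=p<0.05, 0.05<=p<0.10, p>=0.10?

Exact binomial: n=12, k=8, p₀=2/5=0.4000
P(X≥8) from Σ C(n,i)·p₀^i·(1−p₀)^(n−i)
p-value (one-sided, H₁ greater) = 0.05731
→ bracket: 0.05<=p<0.10

p-value bracket: 0.05<=p<0.10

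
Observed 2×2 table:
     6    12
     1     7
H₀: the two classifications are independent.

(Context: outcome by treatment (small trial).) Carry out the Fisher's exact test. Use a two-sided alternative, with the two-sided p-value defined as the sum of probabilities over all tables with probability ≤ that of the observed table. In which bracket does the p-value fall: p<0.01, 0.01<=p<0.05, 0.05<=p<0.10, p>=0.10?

Margins: r₁=18, r₂=8, c₁=7, c₂=19, n=26
p_obs = C(18,6)·C(8,1)/C(26,7); sum pmf over tables with pmf ≤ p_obs
p-value (two-sided) = 0.37479
→ bracket: p>=0.10

p-value bracket: p>=0.10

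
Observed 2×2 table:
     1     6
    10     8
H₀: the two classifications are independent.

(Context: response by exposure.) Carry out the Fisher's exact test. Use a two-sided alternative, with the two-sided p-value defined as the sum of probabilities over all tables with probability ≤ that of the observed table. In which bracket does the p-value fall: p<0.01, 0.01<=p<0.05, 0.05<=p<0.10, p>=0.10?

Margins: r₁=7, r₂=18, c₁=11, c₂=14, n=25
p_obs = C(7,1)·C(18,10)/C(25,11); sum pmf over tables with pmf ≤ p_obs
p-value (two-sided) = 0.09000
→ bracket: 0.05<=p<0.10

p-value bracket: 0.05<=p<0.10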